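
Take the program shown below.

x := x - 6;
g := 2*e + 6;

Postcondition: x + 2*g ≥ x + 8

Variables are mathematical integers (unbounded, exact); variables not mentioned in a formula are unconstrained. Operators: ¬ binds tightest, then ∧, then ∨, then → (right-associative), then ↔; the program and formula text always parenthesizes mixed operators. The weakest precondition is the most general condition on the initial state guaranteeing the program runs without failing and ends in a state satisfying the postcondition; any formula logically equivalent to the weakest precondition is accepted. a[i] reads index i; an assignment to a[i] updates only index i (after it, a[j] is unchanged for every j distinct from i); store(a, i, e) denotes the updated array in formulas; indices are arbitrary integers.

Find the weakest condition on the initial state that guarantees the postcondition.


Working backward. After the program, the postcondition x + 2*g ≥ x + 8 must hold; in canonical form it is 2*g ≥ 8.
Before g := 2*e + 6: 4*e ≥ -4
Before x := x - 6: 4*e ≥ -4
Answer: WP = 4*e ≥ -4


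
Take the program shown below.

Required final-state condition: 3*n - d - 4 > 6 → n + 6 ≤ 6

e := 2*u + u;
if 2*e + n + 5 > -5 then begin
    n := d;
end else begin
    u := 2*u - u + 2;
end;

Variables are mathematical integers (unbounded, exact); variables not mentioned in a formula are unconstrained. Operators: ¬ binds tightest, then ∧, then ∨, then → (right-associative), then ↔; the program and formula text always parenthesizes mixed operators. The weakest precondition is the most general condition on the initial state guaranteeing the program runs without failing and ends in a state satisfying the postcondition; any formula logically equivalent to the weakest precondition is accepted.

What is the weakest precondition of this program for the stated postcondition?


Working backward. After the program, the postcondition 3*n - d - 4 > 6 → n + 6 ≤ 6 must hold; in canonical form it is 3*n > d + 10 → n ≤ 0.
Then branch requires 2*d > 10 → d ≤ 0; else branch requires 3*n > d + 10 → n ≤ 0.
Before the if: (2*e + n > -10 → (2*d > 10 → d ≤ 0)) ∧ ((¬(2*e + n > -10)) → (3*n > d + 10 → n ≤ 0))
Before e := 2*u + u: (n + 6*u > -10 → (2*d > 10 → d ≤ 0)) ∧ ((¬(n + 6*u > -10)) → (3*n > d + 10 → n ≤ 0))
Answer: WP = (n + 6*u > -10 → (2*d > 10 → d ≤ 0)) ∧ ((¬(n + 6*u > -10)) → (3*n > d + 10 → n ≤ 0))


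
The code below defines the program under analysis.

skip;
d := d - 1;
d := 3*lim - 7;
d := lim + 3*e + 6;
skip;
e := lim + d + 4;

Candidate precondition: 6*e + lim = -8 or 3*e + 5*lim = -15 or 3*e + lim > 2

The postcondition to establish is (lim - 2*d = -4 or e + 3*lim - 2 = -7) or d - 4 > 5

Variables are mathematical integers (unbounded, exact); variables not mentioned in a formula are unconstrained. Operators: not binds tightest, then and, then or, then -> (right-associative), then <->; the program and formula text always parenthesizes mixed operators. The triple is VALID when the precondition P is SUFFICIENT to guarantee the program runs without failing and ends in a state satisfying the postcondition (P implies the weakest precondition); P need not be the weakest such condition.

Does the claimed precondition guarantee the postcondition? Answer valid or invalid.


Working backward. After the program, the postcondition (lim - 2*d = -4 or e + 3*lim - 2 = -7) or d - 4 > 5 must hold; in canonical form it is lim = 2*d - 4 or e + 3*lim = -5 or d > 9.
Before e := lim + d + 4: lim = 2*d - 4 or d + 4*lim = -9 or d > 9
Before skip: lim = 2*d - 4 or d + 4*lim = -9 or d > 9
Before d := lim + 3*e + 6: 6*e + lim = -8 or 3*e + 5*lim = -15 or 3*e + lim > 3
Before d := 3*lim - 7: 6*e + lim = -8 or 3*e + 5*lim = -15 or 3*e + lim > 3
Before d := d - 1: 6*e + lim = -8 or 3*e + 5*lim = -15 or 3*e + lim > 3
Before skip: 6*e + lim = -8 or 3*e + 5*lim = -15 or 3*e + lim > 3
The weakest precondition is 6*e + lim = -8 or 3*e + 5*lim = -15 or 3*e + lim > 3.
Check whether 6*e + lim = -8 or 3*e + 5*lim = -15 or 3*e + lim > 2 implies it.
Countermodel: at the initial state e = 3, lim = -6, the precondition holds but the weakest precondition fails.
Answer: invalid


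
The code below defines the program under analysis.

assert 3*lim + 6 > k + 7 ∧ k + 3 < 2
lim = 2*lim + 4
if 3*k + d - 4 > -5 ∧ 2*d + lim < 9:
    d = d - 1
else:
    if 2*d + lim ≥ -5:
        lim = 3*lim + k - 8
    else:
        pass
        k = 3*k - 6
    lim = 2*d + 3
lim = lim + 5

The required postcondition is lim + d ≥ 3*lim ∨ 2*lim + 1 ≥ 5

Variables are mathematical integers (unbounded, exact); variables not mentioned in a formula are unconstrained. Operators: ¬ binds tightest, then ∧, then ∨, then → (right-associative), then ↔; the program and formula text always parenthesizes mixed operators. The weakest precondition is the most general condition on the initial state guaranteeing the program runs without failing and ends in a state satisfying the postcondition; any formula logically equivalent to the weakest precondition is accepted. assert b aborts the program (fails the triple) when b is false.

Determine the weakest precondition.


Working backward. After the program, the postcondition lim + d ≥ 3*lim ∨ 2*lim + 1 ≥ 5 must hold; in canonical form it is d ≥ 2*lim ∨ 2*lim ≥ 4.
Before lim := lim + 5: d ≥ 2*lim + 10 ∨ 2*lim ≥ -6
Then branch requires d ≥ 2*lim + 11 ∨ 2*lim ≥ -6; else branch requires (2*d + lim ≥ -5 → (3*d ≤ -16 ∨ 4*d ≥ -12)) ∧ ((¬(2*d + lim ≥ -5)) → (3*d ≤ -16 ∨ 4*d ≥ -12)).
Before the if: ((d + 3*k > -1 ∧ 2*d + lim < 9) → (d ≥ 2*lim + 11 ∨ 2*lim ≥ -6)) ∧ ((¬(d + 3*k > -1 ∧ 2*d + lim < 9)) → ((2*d + lim ≥ -5 → (3*d ≤ -16 ∨ 4*d ≥ -12)) ∧ ((¬(2*d + lim ≥ -5)) → (3*d ≤ -16 ∨ 4*d ≥ -12))))
Before lim := 2*lim + 4: ((d + 3*k > -1 ∧ 2*d + 2*lim < 5) → (d ≥ 4*lim + 19 ∨ 4*lim ≥ -14)) ∧ ((¬(d + 3*k > -1 ∧ 2*d + 2*lim < 5)) → ((2*d + 2*lim ≥ -9 → (3*d ≤ -16 ∨ 4*d ≥ -12)) ∧ ((¬(2*d + 2*lim ≥ -9)) → (3*d ≤ -16 ∨ 4*d ≥ -12))))
Before assert 3*lim + 6 > k + 7 ∧ k + 3 < 2: 3*lim > k + 1 ∧ k < -1 ∧ ((d + 3*k > -1 ∧ 2*d + 2*lim < 5) → (d ≥ 4*lim + 19 ∨ 4*lim ≥ -14)) ∧ ((¬(d + 3*k > -1 ∧ 2*d + 2*lim < 5)) → ((2*d + 2*lim ≥ -9 → (3*d ≤ -16 ∨ 4*d ≥ -12)) ∧ ((¬(2*d + 2*lim ≥ -9)) → (3*d ≤ -16 ∨ 4*d ≥ -12))))
Answer: WP = 3*lim > k + 1 ∧ k < -1 ∧ ((d + 3*k > -1 ∧ 2*d + 2*lim < 5) → (d ≥ 4*lim + 19 ∨ 4*lim ≥ -14)) ∧ ((¬(d + 3*k > -1 ∧ 2*d + 2*lim < 5)) → ((2*d + 2*lim ≥ -9 → (3*d ≤ -16 ∨ 4*d ≥ -12)) ∧ ((¬(2*d + 2*lim ≥ -9)) → (3*d ≤ -16 ∨ 4*d ≥ -12))))


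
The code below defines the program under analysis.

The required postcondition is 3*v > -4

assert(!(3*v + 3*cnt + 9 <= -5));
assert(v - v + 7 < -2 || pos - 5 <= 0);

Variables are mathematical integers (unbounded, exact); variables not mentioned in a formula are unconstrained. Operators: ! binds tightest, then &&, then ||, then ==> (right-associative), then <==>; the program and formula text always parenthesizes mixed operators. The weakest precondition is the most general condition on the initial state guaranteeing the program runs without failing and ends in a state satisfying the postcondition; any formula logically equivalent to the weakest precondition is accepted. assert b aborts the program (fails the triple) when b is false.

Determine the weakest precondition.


Working backward. After the program, 3*v > -4 must hold.
Before assert v - v + 7 < -2 || pos - 5 <= 0: pos <= 5 && 3*v > -4
Before assert !(3*v + 3*cnt + 9 <= -5): (!(3*cnt + 3*v <= -14)) && pos <= 5 && 3*v > -4
Answer: WP = (!(3*cnt + 3*v <= -14)) && pos <= 5 && 3*v > -4


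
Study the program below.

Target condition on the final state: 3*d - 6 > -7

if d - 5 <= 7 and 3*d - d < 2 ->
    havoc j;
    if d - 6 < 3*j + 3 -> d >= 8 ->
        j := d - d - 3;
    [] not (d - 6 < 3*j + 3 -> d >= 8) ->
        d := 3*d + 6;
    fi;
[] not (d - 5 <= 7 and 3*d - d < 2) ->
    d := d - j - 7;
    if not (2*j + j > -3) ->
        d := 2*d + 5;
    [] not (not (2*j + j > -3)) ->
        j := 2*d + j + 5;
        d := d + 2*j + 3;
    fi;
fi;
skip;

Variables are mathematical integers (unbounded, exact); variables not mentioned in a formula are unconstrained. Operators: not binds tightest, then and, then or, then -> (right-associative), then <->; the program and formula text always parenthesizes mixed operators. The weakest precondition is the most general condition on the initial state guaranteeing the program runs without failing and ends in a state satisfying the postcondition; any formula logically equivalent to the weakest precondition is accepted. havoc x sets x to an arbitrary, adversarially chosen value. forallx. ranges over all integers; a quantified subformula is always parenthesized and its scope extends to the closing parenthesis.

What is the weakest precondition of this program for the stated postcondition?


Working backward. After the program, the postcondition 3*d - 6 > -7 must hold; in canonical form it is 3*d > -1.
Before skip: 3*d > -1
Then branch requires forall j_1. (((d < 3*j_1 + 9 -> d >= 8) -> 3*d > -1) and ((not (d < 3*j_1 + 9 -> d >= 8)) -> 9*d > -19)); else branch requires ((not (3*j > -3)) -> 6*d > 6*j + 26) and (3*j > -3 -> 15*d > 9*j + 65).
Before the if: ((d <= 12 and 2*d < 2) -> (forall j_1. (((d < 3*j_1 + 9 -> d >= 8) -> 3*d > -1) and ((not (d < 3*j_1 + 9 -> d >= 8)) -> 9*d > -19)))) and ((not (d <= 12 and 2*d < 2)) -> (((not (3*j > -3)) -> 6*d > 6*j + 26) and (3*j > -3 -> 15*d > 9*j + 65)))
Answer: WP = ((d <= 12 and 2*d < 2) -> (forall j_1. (((d < 3*j_1 + 9 -> d >= 8) -> 3*d > -1) and ((not (d < 3*j_1 + 9 -> d >= 8)) -> 9*d > -19)))) and ((not (d <= 12 and 2*d < 2)) -> (((not (3*j > -3)) -> 6*d > 6*j + 26) and (3*j > -3 -> 15*d > 9*j + 65)))


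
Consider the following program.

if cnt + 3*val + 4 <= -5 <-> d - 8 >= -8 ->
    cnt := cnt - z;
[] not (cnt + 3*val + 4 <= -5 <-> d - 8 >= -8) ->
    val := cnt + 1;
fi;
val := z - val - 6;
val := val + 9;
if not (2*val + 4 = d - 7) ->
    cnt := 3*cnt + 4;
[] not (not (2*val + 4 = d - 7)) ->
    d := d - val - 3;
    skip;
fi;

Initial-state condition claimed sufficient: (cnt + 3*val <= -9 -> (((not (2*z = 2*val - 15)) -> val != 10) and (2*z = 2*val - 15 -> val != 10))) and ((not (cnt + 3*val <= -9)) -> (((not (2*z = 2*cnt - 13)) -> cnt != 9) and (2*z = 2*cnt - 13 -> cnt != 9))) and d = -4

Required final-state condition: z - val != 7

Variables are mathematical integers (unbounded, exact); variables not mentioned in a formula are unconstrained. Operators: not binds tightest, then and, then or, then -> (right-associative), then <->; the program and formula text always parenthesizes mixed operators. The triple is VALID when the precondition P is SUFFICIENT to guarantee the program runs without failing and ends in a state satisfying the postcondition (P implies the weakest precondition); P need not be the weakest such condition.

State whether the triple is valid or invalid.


Working backward. After the program, the postcondition z - val != 7 must hold; in canonical form it is z != val + 7.
Then branch requires z != val + 7; else branch requires z != val + 7.
Before the if: ((not (2*val = d - 11)) -> z != val + 7) and (2*val = d - 11 -> z != val + 7)
Before val := val + 9: ((not (2*val = d - 29)) -> z != val + 16) and (2*val = d - 29 -> z != val + 16)
Before val := z - val - 6: ((not (2*z = d + 2*val - 17)) -> val != 10) and (2*z = d + 2*val - 17 -> val != 10)
Then branch requires ((not (2*z = d + 2*val - 17)) -> val != 10) and (2*z = d + 2*val - 17 -> val != 10); else branch requires ((not (2*z = 2*cnt + d - 15)) -> cnt != 9) and (2*z = 2*cnt + d - 15 -> cnt != 9).
Before the if: ((cnt + 3*val <= -9 <-> d >= 0) -> (((not (2*z = d + 2*val - 17)) -> val != 10) and (2*z = d + 2*val - 17 -> val != 10))) and ((not (cnt + 3*val <= -9 <-> d >= 0)) -> (((not (2*z = 2*cnt + d - 15)) -> cnt != 9) and (2*z = 2*cnt + d - 15 -> cnt != 9)))
The weakest precondition is ((cnt + 3*val <= -9 <-> d >= 0) -> (((not (2*z = d + 2*val - 17)) -> val != 10) and (2*z = d + 2*val - 17 -> val != 10))) and ((not (cnt + 3*val <= -9 <-> d >= 0)) -> (((not (2*z = 2*cnt + d - 15)) -> cnt != 9) and (2*z = 2*cnt + d - 15 -> cnt != 9))).
Check whether (cnt + 3*val <= -9 -> (((not (2*z = 2*val - 15)) -> val != 10) and (2*z = 2*val - 15 -> val != 10))) and ((not (cnt + 3*val <= -9)) -> (((not (2*z = 2*cnt - 13)) -> cnt != 9) and (2*z = 2*cnt - 13 -> cnt != 9))) and d = -4 implies it.
Countermodel: at the initial state cnt = 0, d = -4, val = 10, z = 0, the precondition holds but the weakest precondition fails.
Answer: invalid


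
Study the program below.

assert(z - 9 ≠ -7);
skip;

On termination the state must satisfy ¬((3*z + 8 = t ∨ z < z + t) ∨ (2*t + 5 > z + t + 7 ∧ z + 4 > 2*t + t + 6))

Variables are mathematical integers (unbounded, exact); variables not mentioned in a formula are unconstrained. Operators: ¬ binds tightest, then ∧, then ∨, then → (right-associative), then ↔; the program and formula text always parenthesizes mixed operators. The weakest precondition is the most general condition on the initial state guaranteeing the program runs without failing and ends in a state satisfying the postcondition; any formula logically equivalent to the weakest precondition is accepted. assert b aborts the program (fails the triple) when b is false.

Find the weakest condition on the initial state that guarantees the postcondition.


Working backward. After the program, the postcondition ¬((3*z + 8 = t ∨ z < z + t) ∨ (2*t + 5 > z + t + 7 ∧ z + 4 > 2*t + t + 6)) must hold; in canonical form it is ¬(3*z = t - 8 ∨ t > 0 ∨ (t > z + 2 ∧ z > 3*t + 2)).
Before skip: ¬(3*z = t - 8 ∨ t > 0 ∨ (t > z + 2 ∧ z > 3*t + 2))
Before assert z - 9 ≠ -7: z ≠ 2 ∧ (¬(3*z = t - 8 ∨ t > 0 ∨ (t > z + 2 ∧ z > 3*t + 2)))
Answer: WP = z ≠ 2 ∧ (¬(3*z = t - 8 ∨ t > 0 ∨ (t > z + 2 ∧ z > 3*t + 2)))


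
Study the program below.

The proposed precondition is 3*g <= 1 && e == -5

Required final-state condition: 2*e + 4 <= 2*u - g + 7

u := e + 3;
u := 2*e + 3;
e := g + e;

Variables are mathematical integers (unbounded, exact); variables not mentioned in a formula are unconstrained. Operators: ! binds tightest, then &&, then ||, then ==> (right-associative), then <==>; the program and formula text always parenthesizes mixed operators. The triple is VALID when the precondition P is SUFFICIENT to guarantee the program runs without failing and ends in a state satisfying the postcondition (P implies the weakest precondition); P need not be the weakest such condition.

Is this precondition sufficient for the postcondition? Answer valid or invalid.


Working backward. After the program, the postcondition 2*e + 4 <= 2*u - g + 7 must hold; in canonical form it is 2*e + g <= 2*u + 3.
Before e := g + e: 2*e + 3*g <= 2*u + 3
Before u := 2*e + 3: 3*g <= 2*e + 9
Before u := e + 3: 3*g <= 2*e + 9
The weakest precondition is 3*g <= 2*e + 9.
Check whether 3*g <= 1 && e == -5 implies it.
Countermodel: at the initial state e = -5, g = 0, the precondition holds but the weakest precondition fails.
Answer: invalid


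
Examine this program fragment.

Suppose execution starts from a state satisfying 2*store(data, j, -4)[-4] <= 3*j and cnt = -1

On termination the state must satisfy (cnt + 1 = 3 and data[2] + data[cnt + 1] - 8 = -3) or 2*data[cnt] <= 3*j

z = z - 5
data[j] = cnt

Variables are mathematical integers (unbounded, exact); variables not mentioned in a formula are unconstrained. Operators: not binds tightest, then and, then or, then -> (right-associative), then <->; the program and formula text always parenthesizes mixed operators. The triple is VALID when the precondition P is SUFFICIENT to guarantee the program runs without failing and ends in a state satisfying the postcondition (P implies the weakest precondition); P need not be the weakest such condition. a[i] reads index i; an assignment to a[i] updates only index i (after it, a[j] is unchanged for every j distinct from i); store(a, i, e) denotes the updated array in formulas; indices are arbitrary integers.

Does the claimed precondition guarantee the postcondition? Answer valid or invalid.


Working backward. After the program, the postcondition (cnt + 1 = 3 and data[2] + data[cnt + 1] - 8 = -3) or 2*data[cnt] <= 3*j must hold; in canonical form it is (cnt = 2 and data[cnt + 1] + data[2] = 5) or 2*data[cnt] <= 3*j.
Before data[j] := cnt: (cnt = 2 and store(data, j, cnt)[cnt + 1] + store(data, j, cnt)[2] = 5) or 2*store(data, j, cnt)[cnt] <= 3*j
Before z := z - 5: (cnt = 2 and store(data, j, cnt)[cnt + 1] + store(data, j, cnt)[2] = 5) or 2*store(data, j, cnt)[cnt] <= 3*j
The weakest precondition is (cnt = 2 and store(data, j, cnt)[cnt + 1] + store(data, j, cnt)[2] = 5) or 2*store(data, j, cnt)[cnt] <= 3*j.
Check whether 2*store(data, j, -4)[-4] <= 3*j and cnt = -1 implies it.
Countermodel: at the initial state cnt = -1, data = {[-5] = 2, [-4] = -8, [-1] = -7, [0] = 2, [2] = 2, elsewhere 2}, j = -5, the precondition holds but the weakest precondition fails.
Answer: invalid


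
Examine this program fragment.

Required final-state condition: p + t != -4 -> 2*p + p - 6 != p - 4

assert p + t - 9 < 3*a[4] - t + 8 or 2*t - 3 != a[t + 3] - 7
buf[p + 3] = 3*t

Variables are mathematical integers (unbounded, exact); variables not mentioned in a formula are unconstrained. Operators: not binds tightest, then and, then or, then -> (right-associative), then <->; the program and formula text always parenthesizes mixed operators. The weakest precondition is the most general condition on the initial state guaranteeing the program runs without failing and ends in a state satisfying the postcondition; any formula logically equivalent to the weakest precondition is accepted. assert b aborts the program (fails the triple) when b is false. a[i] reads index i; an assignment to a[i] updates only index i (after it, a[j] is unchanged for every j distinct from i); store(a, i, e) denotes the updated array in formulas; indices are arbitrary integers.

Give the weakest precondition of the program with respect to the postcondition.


Working backward. After the program, the postcondition p + t != -4 -> 2*p + p - 6 != p - 4 must hold; in canonical form it is p + t != -4 -> 2*p != 2.
Before buf[p + 3] := 3*t: p + t != -4 -> 2*p != 2
Before assert p + t - 9 < 3*a[4] - t + 8 or 2*t - 3 != a[t + 3] - 7: (p + 2*t < 3*a[4] + 17 or 2*t != a[t + 3] - 4) and (p + t != -4 -> 2*p != 2)
Answer: WP = (p + 2*t < 3*a[4] + 17 or 2*t != a[t + 3] - 4) and (p + t != -4 -> 2*p != 2)


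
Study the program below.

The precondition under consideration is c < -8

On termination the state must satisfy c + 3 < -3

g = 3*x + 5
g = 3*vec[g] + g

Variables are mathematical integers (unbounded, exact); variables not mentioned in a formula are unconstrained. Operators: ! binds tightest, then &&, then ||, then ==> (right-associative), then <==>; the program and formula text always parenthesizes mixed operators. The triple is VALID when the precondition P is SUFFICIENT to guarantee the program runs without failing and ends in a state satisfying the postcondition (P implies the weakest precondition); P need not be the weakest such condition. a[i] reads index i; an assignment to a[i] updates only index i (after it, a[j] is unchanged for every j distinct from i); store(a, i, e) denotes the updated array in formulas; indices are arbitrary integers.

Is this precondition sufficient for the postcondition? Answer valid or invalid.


Working backward. After the program, the postcondition c + 3 < -3 must hold; in canonical form it is c < -6.
Before g := 3*vec[g] + g: c < -6
Before g := 3*x + 5: c < -6
The weakest precondition is c < -6.
Check whether c < -8 implies it.
Every state satisfying the precondition satisfies the weakest precondition: the implication holds.
Answer: valid


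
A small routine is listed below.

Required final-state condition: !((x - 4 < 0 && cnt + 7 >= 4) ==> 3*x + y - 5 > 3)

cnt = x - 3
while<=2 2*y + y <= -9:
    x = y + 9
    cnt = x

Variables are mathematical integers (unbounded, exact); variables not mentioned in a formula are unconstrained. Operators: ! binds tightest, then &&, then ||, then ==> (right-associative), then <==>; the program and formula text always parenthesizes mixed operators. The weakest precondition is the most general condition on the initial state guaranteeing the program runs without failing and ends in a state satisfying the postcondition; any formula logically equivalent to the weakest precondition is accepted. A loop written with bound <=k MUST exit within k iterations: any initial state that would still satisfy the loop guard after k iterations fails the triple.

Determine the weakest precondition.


Working backward. After the program, the postcondition !((x - 4 < 0 && cnt + 7 >= 4) ==> 3*x + y - 5 > 3) must hold; in canonical form it is !((x < 4 && cnt >= -3) ==> 3*x + y > 8).
Before the loop (bound <=2), unroll the exhaustion recursion (WP_0 = exit-now case; WP_j = one more guarded iteration, up to j = 2):
  WP_0: (!(3*y <= -9)) && (!((x < 4 && cnt >= -3) ==> 3*x + y > 8))
  WP_1: (3*y <= -9 ==> ((!(3*y <= -9)) && (!((y < -5 && y >= -12) ==> 4*y > -19)))) && ((!(3*y <= -9)) ==> (!((x < 4 && cnt >= -3) ==> 3*x + y > 8)))
  WP_2: (3*y <= -9 ==> ((3*y <= -9 ==> ((!(3*y <= -9)) && (!((y < -5 && y >= -12) ==> 4*y > -19)))) && ((!(3*y <= -9)) ==> (!((y < -5 && y >= -12) ==> 4*y > -19))))) && ((!(3*y <= -9)) ==> (!((x < 4 && cnt >= -3) ==> 3*x + y > 8)))
So before the loop: (3*y <= -9 ==> ((3*y <= -9 ==> ((!(3*y <= -9)) && (!((y < -5 && y >= -12) ==> 4*y > -19)))) && ((!(3*y <= -9)) ==> (!((y < -5 && y >= -12) ==> 4*y > -19))))) && ((!(3*y <= -9)) ==> (!((x < 4 && cnt >= -3) ==> 3*x + y > 8)))
Before cnt := x - 3: (3*y <= -9 ==> ((3*y <= -9 ==> ((!(3*y <= -9)) && (!((y < -5 && y >= -12) ==> 4*y > -19)))) && ((!(3*y <= -9)) ==> (!((y < -5 && y >= -12) ==> 4*y > -19))))) && ((!(3*y <= -9)) ==> (!((x < 4 && x >= 0) ==> 3*x + y > 8)))
Answer: WP = (3*y <= -9 ==> ((3*y <= -9 ==> ((!(3*y <= -9)) && (!((y < -5 && y >= -12) ==> 4*y > -19)))) && ((!(3*y <= -9)) ==> (!((y < -5 && y >= -12) ==> 4*y > -19))))) && ((!(3*y <= -9)) ==> (!((x < 4 && x >= 0) ==> 3*x + y > 8)))


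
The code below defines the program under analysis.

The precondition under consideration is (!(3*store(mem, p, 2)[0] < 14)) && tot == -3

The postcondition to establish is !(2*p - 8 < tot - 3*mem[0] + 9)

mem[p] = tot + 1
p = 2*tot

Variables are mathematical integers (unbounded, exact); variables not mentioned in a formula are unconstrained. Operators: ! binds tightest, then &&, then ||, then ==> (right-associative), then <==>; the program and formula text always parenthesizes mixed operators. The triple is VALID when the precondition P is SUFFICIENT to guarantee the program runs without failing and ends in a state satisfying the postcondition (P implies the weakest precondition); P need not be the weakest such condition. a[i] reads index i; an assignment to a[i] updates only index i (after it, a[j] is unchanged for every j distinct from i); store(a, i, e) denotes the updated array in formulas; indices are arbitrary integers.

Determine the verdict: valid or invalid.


Working backward. After the program, the postcondition !(2*p - 8 < tot - 3*mem[0] + 9) must hold; in canonical form it is !(3*mem[0] + 2*p < tot + 17).
Before p := 2*tot: !(3*mem[0] + 3*tot < 17)
Before mem[p] := tot + 1: !(3*store(mem, p, tot + 1)[0] + 3*tot < 17)
The weakest precondition is !(3*store(mem, p, tot + 1)[0] + 3*tot < 17).
Check whether (!(3*store(mem, p, 2)[0] < 14)) && tot == -3 implies it.
Countermodel: at the initial state mem = {[0] = 5, [4] = 3, elsewhere 3}, p = 4, tot = -3, the precondition holds but the weakest precondition fails.
Answer: invalid


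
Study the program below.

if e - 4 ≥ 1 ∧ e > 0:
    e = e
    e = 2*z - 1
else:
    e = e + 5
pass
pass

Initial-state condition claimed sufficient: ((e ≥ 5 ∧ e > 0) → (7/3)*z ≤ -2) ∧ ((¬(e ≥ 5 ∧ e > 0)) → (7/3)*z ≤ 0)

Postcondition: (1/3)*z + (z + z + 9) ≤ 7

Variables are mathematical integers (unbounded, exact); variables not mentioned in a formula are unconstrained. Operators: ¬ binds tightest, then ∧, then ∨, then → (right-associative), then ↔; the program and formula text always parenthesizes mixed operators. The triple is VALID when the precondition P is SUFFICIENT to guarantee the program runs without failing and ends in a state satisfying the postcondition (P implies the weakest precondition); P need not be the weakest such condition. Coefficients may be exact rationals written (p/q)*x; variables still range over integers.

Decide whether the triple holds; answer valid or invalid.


Working backward. After the program, the postcondition (1/3)*z + (z + z + 9) ≤ 7 must hold; in canonical form it is (7/3)*z ≤ -2.
Before skip: (7/3)*z ≤ -2
Before skip: (7/3)*z ≤ -2
Then branch requires (7/3)*z ≤ -2; else branch requires (7/3)*z ≤ -2.
Before the if: ((e ≥ 5 ∧ e > 0) → (7/3)*z ≤ -2) ∧ ((¬(e ≥ 5 ∧ e > 0)) → (7/3)*z ≤ -2)
The weakest precondition is ((e ≥ 5 ∧ e > 0) → (7/3)*z ≤ -2) ∧ ((¬(e ≥ 5 ∧ e > 0)) → (7/3)*z ≤ -2).
Check whether ((e ≥ 5 ∧ e > 0) → (7/3)*z ≤ -2) ∧ ((¬(e ≥ 5 ∧ e > 0)) → (7/3)*z ≤ 0) implies it.
Countermodel: at the initial state e = 1, z = 0, the precondition holds but the weakest precondition fails.
Answer: invalid


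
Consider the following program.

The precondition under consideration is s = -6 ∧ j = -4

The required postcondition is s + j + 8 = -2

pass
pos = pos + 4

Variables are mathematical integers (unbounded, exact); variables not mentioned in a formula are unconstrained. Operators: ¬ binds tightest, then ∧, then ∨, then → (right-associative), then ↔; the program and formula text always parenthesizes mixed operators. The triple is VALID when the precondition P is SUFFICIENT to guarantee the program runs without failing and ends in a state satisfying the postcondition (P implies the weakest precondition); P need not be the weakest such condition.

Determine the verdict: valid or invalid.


Working backward. After the program, the postcondition s + j + 8 = -2 must hold; in canonical form it is j + s = -10.
Before pos := pos + 4: j + s = -10
Before skip: j + s = -10
The weakest precondition is j + s = -10.
Check whether s = -6 ∧ j = -4 implies it.
Every state satisfying the precondition satisfies the weakest precondition: the implication holds.
Answer: valid


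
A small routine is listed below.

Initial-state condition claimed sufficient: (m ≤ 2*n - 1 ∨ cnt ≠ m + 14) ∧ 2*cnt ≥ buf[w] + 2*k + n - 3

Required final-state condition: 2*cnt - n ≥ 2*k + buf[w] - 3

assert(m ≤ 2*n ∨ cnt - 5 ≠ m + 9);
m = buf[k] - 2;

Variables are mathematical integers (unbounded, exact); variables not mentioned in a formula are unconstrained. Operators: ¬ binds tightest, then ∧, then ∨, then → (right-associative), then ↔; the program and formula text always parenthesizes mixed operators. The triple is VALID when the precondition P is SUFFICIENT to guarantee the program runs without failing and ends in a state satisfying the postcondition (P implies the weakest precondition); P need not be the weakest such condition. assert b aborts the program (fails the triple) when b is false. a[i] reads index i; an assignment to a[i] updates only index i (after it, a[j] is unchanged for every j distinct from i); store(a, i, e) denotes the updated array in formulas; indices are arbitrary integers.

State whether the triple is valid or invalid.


Working backward. After the program, the postcondition 2*cnt - n ≥ 2*k + buf[w] - 3 must hold; in canonical form it is 2*cnt ≥ buf[w] + 2*k + n - 3.
Before m := buf[k] - 2: 2*cnt ≥ buf[w] + 2*k + n - 3
Before assert m ≤ 2*n ∨ cnt - 5 ≠ m + 9: (m ≤ 2*n ∨ cnt ≠ m + 14) ∧ 2*cnt ≥ buf[w] + 2*k + n - 3
The weakest precondition is (m ≤ 2*n ∨ cnt ≠ m + 14) ∧ 2*cnt ≥ buf[w] + 2*k + n - 3.
Check whether (m ≤ 2*n - 1 ∨ cnt ≠ m + 14) ∧ 2*cnt ≥ buf[w] + 2*k + n - 3 implies it.
Every state satisfying the precondition satisfies the weakest precondition: the implication holds.
Answer: valid


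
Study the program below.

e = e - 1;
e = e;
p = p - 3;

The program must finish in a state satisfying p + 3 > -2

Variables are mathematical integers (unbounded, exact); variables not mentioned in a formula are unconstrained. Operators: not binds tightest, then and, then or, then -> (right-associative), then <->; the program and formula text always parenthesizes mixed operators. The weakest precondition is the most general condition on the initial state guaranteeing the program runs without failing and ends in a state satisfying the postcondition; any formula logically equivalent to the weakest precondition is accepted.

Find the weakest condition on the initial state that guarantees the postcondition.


Working backward. After the program, the postcondition p + 3 > -2 must hold; in canonical form it is p > -5.
Before p := p - 3: p > -2
Before e := e: p > -2
Before e := e - 1: p > -2
Answer: WP = p > -2


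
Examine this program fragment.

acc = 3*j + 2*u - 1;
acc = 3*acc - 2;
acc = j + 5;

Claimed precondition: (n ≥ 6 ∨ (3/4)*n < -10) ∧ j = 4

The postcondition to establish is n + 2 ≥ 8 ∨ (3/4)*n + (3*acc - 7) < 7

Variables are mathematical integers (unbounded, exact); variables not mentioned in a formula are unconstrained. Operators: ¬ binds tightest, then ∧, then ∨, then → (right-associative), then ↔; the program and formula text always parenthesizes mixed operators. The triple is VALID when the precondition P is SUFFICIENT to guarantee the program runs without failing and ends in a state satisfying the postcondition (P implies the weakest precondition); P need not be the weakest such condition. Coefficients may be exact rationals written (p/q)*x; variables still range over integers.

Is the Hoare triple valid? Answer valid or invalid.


Working backward. After the program, the postcondition n + 2 ≥ 8 ∨ (3/4)*n + (3*acc - 7) < 7 must hold; in canonical form it is n ≥ 6 ∨ 3*acc + (3/4)*n < 14.
Before acc := j + 5: n ≥ 6 ∨ 3*j + (3/4)*n < -1
Before acc := 3*acc - 2: n ≥ 6 ∨ 3*j + (3/4)*n < -1
Before acc := 3*j + 2*u - 1: n ≥ 6 ∨ 3*j + (3/4)*n < -1
The weakest precondition is n ≥ 6 ∨ 3*j + (3/4)*n < -1.
Check whether (n ≥ 6 ∨ (3/4)*n < -10) ∧ j = 4 implies it.
Countermodel: at the initial state j = 4, n = -17, the precondition holds but the weakest precondition fails.
Answer: invalid


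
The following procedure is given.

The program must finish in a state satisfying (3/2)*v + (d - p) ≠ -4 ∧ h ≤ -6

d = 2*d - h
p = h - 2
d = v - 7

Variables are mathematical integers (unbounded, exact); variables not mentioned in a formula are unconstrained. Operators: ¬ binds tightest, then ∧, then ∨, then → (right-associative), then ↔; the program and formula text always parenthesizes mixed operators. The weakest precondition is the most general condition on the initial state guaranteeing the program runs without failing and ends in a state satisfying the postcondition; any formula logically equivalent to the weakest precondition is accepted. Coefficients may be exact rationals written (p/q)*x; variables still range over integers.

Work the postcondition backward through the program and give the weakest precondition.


Working backward. After the program, the postcondition (3/2)*v + (d - p) ≠ -4 ∧ h ≤ -6 must hold; in canonical form it is d + (3/2)*v ≠ p - 4 ∧ h ≤ -6.
Before d := v - 7: (5/2)*v ≠ p + 3 ∧ h ≤ -6
Before p := h - 2: (5/2)*v ≠ h + 1 ∧ h ≤ -6
Before d := 2*d - h: (5/2)*v ≠ h + 1 ∧ h ≤ -6
Answer: WP = (5/2)*v ≠ h + 1 ∧ h ≤ -6


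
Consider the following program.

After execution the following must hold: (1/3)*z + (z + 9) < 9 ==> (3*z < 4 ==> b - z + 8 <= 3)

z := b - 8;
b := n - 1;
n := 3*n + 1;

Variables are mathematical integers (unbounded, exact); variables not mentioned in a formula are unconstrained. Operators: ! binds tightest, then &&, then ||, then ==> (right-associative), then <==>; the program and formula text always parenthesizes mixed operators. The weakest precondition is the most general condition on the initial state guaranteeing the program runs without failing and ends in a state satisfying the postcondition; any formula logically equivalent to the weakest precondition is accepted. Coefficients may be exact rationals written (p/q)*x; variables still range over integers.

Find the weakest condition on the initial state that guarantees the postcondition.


Working backward. After the program, the postcondition (1/3)*z + (z + 9) < 9 ==> (3*z < 4 ==> b - z + 8 <= 3) must hold; in canonical form it is (4/3)*z < 0 ==> (3*z < 4 ==> b <= z - 5).
Before n := 3*n + 1: (4/3)*z < 0 ==> (3*z < 4 ==> b <= z - 5)
Before b := n - 1: (4/3)*z < 0 ==> (3*z < 4 ==> n <= z - 4)
Before z := b - 8: (4/3)*b < 32/3 ==> (3*b < 28 ==> n <= b - 12)
Answer: WP = (4/3)*b < 32/3 ==> (3*b < 28 ==> n <= b - 12)


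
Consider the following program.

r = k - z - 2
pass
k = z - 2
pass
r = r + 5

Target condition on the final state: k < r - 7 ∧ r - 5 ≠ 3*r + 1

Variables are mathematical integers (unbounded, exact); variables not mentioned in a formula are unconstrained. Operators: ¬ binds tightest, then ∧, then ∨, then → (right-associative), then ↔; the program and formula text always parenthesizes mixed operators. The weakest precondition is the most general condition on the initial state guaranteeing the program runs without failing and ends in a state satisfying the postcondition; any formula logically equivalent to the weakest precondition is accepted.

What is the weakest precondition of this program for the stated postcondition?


Working backward. After the program, the postcondition k < r - 7 ∧ r - 5 ≠ 3*r + 1 must hold; in canonical form it is k < r - 7 ∧ 2*r ≠ -6.
Before r := r + 5: k < r - 2 ∧ 2*r ≠ -16
Before skip: k < r - 2 ∧ 2*r ≠ -16
Before k := z - 2: z < r ∧ 2*r ≠ -16
Before skip: z < r ∧ 2*r ≠ -16
Before r := k - z - 2: 2*z < k - 2 ∧ 2*k ≠ 2*z - 12
Answer: WP = 2*z < k - 2 ∧ 2*k ≠ 2*z - 12


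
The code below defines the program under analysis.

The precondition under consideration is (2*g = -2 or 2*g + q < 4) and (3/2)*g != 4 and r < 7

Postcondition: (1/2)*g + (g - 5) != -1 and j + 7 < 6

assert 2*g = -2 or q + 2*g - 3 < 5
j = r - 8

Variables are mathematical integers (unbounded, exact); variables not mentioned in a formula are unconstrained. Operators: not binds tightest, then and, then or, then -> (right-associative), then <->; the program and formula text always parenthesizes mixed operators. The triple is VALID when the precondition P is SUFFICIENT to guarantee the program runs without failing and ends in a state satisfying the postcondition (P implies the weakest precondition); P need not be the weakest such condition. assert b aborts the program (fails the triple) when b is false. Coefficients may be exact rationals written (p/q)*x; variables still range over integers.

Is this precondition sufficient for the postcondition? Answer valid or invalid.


Working backward. After the program, the postcondition (1/2)*g + (g - 5) != -1 and j + 7 < 6 must hold; in canonical form it is (3/2)*g != 4 and j < -1.
Before j := r - 8: (3/2)*g != 4 and r < 7
Before assert 2*g = -2 or q + 2*g - 3 < 5: (2*g = -2 or 2*g + q < 8) and (3/2)*g != 4 and r < 7
The weakest precondition is (2*g = -2 or 2*g + q < 8) and (3/2)*g != 4 and r < 7.
Check whether (2*g = -2 or 2*g + q < 4) and (3/2)*g != 4 and r < 7 implies it.
Every state satisfying the precondition satisfies the weakest precondition: the implication holds.
Answer: valid


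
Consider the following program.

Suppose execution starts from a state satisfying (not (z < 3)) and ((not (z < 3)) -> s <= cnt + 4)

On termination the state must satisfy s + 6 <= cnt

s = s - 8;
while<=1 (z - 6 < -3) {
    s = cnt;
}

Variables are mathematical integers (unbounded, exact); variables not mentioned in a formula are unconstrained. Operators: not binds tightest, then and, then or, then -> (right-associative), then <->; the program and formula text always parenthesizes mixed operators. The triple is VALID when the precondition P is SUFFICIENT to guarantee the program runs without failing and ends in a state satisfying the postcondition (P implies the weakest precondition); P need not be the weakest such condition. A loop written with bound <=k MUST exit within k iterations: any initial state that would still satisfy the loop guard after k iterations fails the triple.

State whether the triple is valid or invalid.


Working backward. After the program, the postcondition s + 6 <= cnt must hold; in canonical form it is s <= cnt - 6.
Before the loop (bound <=1), unroll the exhaustion recursion (WP_0 = exit-now case; WP_j = one more guarded iteration, up to j = 1):
  WP_0: (not (z < 3)) and s <= cnt - 6
  WP_1: (not (z < 3)) and ((not (z < 3)) -> s <= cnt - 6)
So before the loop: (not (z < 3)) and ((not (z < 3)) -> s <= cnt - 6)
Before s := s - 8: (not (z < 3)) and ((not (z < 3)) -> s <= cnt + 2)
The weakest precondition is (not (z < 3)) and ((not (z < 3)) -> s <= cnt + 2).
Check whether (not (z < 3)) and ((not (z < 3)) -> s <= cnt + 4) implies it.
Countermodel: at the initial state cnt = 0, s = 3, z = 3, the precondition holds but the weakest precondition fails.
Answer: invalid


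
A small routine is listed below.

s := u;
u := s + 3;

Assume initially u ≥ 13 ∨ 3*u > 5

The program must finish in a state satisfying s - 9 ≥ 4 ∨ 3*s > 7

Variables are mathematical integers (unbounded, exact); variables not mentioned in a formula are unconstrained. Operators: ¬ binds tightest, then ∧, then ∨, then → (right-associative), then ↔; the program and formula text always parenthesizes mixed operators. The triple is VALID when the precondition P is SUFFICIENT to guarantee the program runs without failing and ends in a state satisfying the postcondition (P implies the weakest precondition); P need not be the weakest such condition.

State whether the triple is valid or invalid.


Working backward. After the program, the postcondition s - 9 ≥ 4 ∨ 3*s > 7 must hold; in canonical form it is s ≥ 13 ∨ 3*s > 7.
Before u := s + 3: s ≥ 13 ∨ 3*s > 7
Before s := u: u ≥ 13 ∨ 3*u > 7
The weakest precondition is u ≥ 13 ∨ 3*u > 7.
Check whether u ≥ 13 ∨ 3*u > 5 implies it.
Countermodel: at the initial state u = 2, the precondition holds but the weakest precondition fails.
Answer: invalid


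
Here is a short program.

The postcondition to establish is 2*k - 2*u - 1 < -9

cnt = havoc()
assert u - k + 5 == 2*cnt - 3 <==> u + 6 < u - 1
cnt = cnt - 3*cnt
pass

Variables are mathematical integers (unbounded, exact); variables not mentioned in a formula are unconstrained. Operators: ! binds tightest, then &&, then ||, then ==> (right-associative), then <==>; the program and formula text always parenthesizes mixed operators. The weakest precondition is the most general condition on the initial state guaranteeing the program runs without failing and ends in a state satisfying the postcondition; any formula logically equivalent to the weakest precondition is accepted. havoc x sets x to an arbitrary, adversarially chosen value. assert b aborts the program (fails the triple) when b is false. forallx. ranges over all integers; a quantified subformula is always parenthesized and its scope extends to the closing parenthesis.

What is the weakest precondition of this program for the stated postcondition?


Working backward. After the program, the postcondition 2*k - 2*u - 1 < -9 must hold; in canonical form it is 2*k < 2*u - 8.
Before skip: 2*k < 2*u - 8
Before cnt := cnt - 3*cnt: 2*k < 2*u - 8
Before assert u - k + 5 == 2*cnt - 3 <==> u + 6 < u - 1: (!(u == 2*cnt + k - 8)) && 2*k < 2*u - 8
Before havoc cnt: forall cnt_1. ((!(u == 2*cnt_1 + k - 8)) && 2*k < 2*u - 8)
Answer: WP = forall cnt_1. ((!(u == 2*cnt_1 + k - 8)) && 2*k < 2*u - 8)


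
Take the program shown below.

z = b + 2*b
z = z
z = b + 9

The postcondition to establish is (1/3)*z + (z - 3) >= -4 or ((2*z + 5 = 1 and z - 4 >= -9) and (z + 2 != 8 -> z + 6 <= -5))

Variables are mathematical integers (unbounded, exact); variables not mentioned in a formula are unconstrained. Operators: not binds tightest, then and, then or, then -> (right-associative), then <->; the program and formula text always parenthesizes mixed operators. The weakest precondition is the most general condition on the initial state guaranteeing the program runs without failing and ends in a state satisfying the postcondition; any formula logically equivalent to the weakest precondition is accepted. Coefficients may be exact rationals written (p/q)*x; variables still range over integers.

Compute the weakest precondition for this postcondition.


Working backward. After the program, the postcondition (1/3)*z + (z - 3) >= -4 or ((2*z + 5 = 1 and z - 4 >= -9) and (z + 2 != 8 -> z + 6 <= -5)) must hold; in canonical form it is (4/3)*z >= -1 or (2*z = -4 and z >= -5 and (z != 6 -> z <= -11)).
Before z := b + 9: (4/3)*b >= -13 or (2*b = -22 and b >= -14 and (b != -3 -> b <= -20))
Before z := z: (4/3)*b >= -13 or (2*b = -22 and b >= -14 and (b != -3 -> b <= -20))
Before z := b + 2*b: (4/3)*b >= -13 or (2*b = -22 and b >= -14 and (b != -3 -> b <= -20))
Answer: WP = (4/3)*b >= -13 or (2*b = -22 and b >= -14 and (b != -3 -> b <= -20))
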